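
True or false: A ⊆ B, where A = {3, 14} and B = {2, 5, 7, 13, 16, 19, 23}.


A ⊆ B means every element of A is in B.
Elements in A not in B: {3, 14}
So A ⊄ B.

No, A ⊄ B


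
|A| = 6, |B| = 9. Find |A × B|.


|A × B| = |A| × |B|
= 6 × 9
= 54

|A × B| = 54


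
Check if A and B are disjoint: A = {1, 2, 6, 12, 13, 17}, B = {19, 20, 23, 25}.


Disjoint means A ∩ B = ∅.
A ∩ B = ∅
A ∩ B = ∅, so A and B are disjoint.

Yes, A and B are disjoint


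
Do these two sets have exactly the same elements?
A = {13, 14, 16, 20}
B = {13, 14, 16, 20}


Two sets are equal iff they have exactly the same elements.
A = {13, 14, 16, 20}
B = {13, 14, 16, 20}
Same elements → A = B

Yes, A = B


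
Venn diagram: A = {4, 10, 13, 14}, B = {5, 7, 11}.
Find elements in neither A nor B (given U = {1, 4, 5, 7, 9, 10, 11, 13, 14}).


A = {4, 10, 13, 14}
B = {5, 7, 11}
Region: in neither A nor B (given U = {1, 4, 5, 7, 9, 10, 11, 13, 14})
Elements: {1, 9}

Elements in neither A nor B (given U = {1, 4, 5, 7, 9, 10, 11, 13, 14}): {1, 9}


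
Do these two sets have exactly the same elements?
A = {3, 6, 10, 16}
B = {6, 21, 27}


Two sets are equal iff they have exactly the same elements.
A = {3, 6, 10, 16}
B = {6, 21, 27}
Differences: {3, 10, 16, 21, 27}
A ≠ B

No, A ≠ B


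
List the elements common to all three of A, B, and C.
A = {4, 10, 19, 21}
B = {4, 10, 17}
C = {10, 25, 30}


A ∩ B = {4, 10}
(A ∩ B) ∩ C = {10}

A ∩ B ∩ C = {10}


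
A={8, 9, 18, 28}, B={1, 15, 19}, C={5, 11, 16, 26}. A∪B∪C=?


A ∪ B = {1, 8, 9, 15, 18, 19, 28}
(A ∪ B) ∪ C = {1, 5, 8, 9, 11, 15, 16, 18, 19, 26, 28}

A ∪ B ∪ C = {1, 5, 8, 9, 11, 15, 16, 18, 19, 26, 28}


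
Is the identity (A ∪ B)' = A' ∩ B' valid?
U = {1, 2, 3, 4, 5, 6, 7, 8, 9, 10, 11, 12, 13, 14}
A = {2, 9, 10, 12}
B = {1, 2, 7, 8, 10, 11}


LHS: A ∪ B = {1, 2, 7, 8, 9, 10, 11, 12}
(A ∪ B)' = U \ (A ∪ B) = {3, 4, 5, 6, 13, 14}
A' = {1, 3, 4, 5, 6, 7, 8, 11, 13, 14}, B' = {3, 4, 5, 6, 9, 12, 13, 14}
Claimed RHS: A' ∩ B' = {3, 4, 5, 6, 13, 14}
Identity is VALID: LHS = RHS = {3, 4, 5, 6, 13, 14} ✓

Identity is valid. (A ∪ B)' = A' ∩ B' = {3, 4, 5, 6, 13, 14}


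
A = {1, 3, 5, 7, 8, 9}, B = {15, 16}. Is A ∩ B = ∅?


Disjoint means A ∩ B = ∅.
A ∩ B = ∅
A ∩ B = ∅, so A and B are disjoint.

Yes, A and B are disjoint


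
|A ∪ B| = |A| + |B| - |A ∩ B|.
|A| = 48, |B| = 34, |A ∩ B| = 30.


|A ∪ B| = |A| + |B| - |A ∩ B|
= 48 + 34 - 30
= 52

|A ∪ B| = 52


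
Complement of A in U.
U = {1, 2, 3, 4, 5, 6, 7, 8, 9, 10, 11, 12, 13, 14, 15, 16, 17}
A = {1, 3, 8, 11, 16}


Aᶜ = U \ A = elements in U but not in A
U = {1, 2, 3, 4, 5, 6, 7, 8, 9, 10, 11, 12, 13, 14, 15, 16, 17}
A = {1, 3, 8, 11, 16}
Aᶜ = {2, 4, 5, 6, 7, 9, 10, 12, 13, 14, 15, 17}

Aᶜ = {2, 4, 5, 6, 7, 9, 10, 12, 13, 14, 15, 17}


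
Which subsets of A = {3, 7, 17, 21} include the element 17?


A subset of A contains 17 iff the remaining 3 elements form any subset of A \ {17}.
Count: 2^(n-1) = 2^3 = 8
Subsets containing 17: {17}, {3, 17}, {7, 17}, {17, 21}, {3, 7, 17}, {3, 17, 21}, {7, 17, 21}, {3, 7, 17, 21}

Subsets containing 17 (8 total): {17}, {3, 17}, {7, 17}, {17, 21}, {3, 7, 17}, {3, 17, 21}, {7, 17, 21}, {3, 7, 17, 21}


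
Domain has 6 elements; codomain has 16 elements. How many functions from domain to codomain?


Each of |A| = 6 inputs maps to any of |B| = 16 outputs.
# functions = |B|^|A| = 16^6
= 16777216

Number of functions = 16777216


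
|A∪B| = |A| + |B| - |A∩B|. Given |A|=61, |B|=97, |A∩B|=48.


|A ∪ B| = |A| + |B| - |A ∩ B|
= 61 + 97 - 48
= 110

|A ∪ B| = 110


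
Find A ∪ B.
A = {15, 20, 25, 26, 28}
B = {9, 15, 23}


A ∪ B = all elements in A or B (or both)
A = {15, 20, 25, 26, 28}
B = {9, 15, 23}
A ∪ B = {9, 15, 20, 23, 25, 26, 28}

A ∪ B = {9, 15, 20, 23, 25, 26, 28}


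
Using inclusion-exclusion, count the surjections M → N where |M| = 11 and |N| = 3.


n = |M| = 11, k = |N| = 3. Surjections via inclusion-exclusion:
S(n,k) = Σ(-1)^i × C(k,i) × (k-i)^n, i=0 to k
i=0: (-1)^0×C(3,0)×3^11 = 177147
i=1: (-1)^1×C(3,1)×2^11 = -6144
i=2: (-1)^2×C(3,2)×1^11 = 3
i=3: (-1)^3×C(3,3)×0^11 = 0
Total = 171006

Number of surjections = 171006


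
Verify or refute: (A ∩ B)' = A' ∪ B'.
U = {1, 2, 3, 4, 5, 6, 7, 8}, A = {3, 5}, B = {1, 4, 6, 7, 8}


LHS: A ∩ B = ∅
(A ∩ B)' = U \ (A ∩ B) = {1, 2, 3, 4, 5, 6, 7, 8}
A' = {1, 2, 4, 6, 7, 8}, B' = {2, 3, 5}
Claimed RHS: A' ∪ B' = {1, 2, 3, 4, 5, 6, 7, 8}
Identity is VALID: LHS = RHS = {1, 2, 3, 4, 5, 6, 7, 8} ✓

Identity is valid. (A ∩ B)' = A' ∪ B' = {1, 2, 3, 4, 5, 6, 7, 8}


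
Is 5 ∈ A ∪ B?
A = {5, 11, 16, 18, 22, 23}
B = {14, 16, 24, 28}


A = {5, 11, 16, 18, 22, 23}, B = {14, 16, 24, 28}
A ∪ B = all elements in A or B
A ∪ B = {5, 11, 14, 16, 18, 22, 23, 24, 28}
Checking if 5 ∈ A ∪ B
5 is in A ∪ B → True

5 ∈ A ∪ B


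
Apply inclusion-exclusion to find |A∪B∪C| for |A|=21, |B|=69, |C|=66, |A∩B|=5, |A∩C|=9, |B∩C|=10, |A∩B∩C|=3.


|A∪B∪C| = |A|+|B|+|C| - |A∩B|-|A∩C|-|B∩C| + |A∩B∩C|
= 21+69+66 - 5-9-10 + 3
= 156 - 24 + 3
= 135

|A ∪ B ∪ C| = 135


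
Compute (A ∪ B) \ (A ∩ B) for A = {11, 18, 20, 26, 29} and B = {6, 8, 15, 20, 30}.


A △ B = (A \ B) ∪ (B \ A) = elements in exactly one of A or B
A \ B = {11, 18, 26, 29}
B \ A = {6, 8, 15, 30}
A △ B = {6, 8, 11, 15, 18, 26, 29, 30}

A △ B = {6, 8, 11, 15, 18, 26, 29, 30}


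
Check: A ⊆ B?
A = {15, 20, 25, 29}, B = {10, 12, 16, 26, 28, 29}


A ⊆ B means every element of A is in B.
Elements in A not in B: {15, 20, 25}
So A ⊄ B.

No, A ⊄ B


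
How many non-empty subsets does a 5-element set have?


Total subsets = 2^n = 2^5 = 32
Non-empty subsets exclude the empty set: 2^n - 1
= 32 - 1
= 31

Number of non-empty subsets = 31


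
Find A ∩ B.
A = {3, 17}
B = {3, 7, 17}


A ∩ B = elements in both A and B
A = {3, 17}
B = {3, 7, 17}
A ∩ B = {3, 17}

A ∩ B = {3, 17}


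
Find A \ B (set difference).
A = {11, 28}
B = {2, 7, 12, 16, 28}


A \ B = elements in A but not in B
A = {11, 28}
B = {2, 7, 12, 16, 28}
Remove from A any elements in B
A \ B = {11}

A \ B = {11}


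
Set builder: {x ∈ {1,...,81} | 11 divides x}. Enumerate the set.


Checking each candidate:
Condition: multiples of 11 in {1,...,81}
Result = {11, 22, 33, 44, 55, 66, 77}

{11, 22, 33, 44, 55, 66, 77}


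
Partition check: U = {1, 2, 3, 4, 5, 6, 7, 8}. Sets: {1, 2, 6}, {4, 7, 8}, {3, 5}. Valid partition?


A partition requires: (1) non-empty parts, (2) pairwise disjoint, (3) union = U
Parts: {1, 2, 6}, {4, 7, 8}, {3, 5}
Union of parts: {1, 2, 3, 4, 5, 6, 7, 8}
U = {1, 2, 3, 4, 5, 6, 7, 8}
All non-empty? True
Pairwise disjoint? True
Covers U? True

Yes, valid partition


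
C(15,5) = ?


C(n,k) = n! / (k!(n-k)!)
C(15,5) = 15! / (5!10!)
= 3003

C(15,5) = 3003


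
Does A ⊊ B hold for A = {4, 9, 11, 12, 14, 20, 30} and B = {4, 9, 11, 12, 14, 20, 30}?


A ⊂ B requires: A ⊆ B AND A ≠ B.
A ⊆ B? Yes
A = B? Yes
A = B, so A is not a PROPER subset.

No, A is not a proper subset of B


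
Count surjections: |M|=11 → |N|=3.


n = |M| = 11, k = |N| = 3. Surjections via inclusion-exclusion:
S(n,k) = Σ(-1)^i × C(k,i) × (k-i)^n, i=0 to k
i=0: (-1)^0×C(3,0)×3^11 = 177147
i=1: (-1)^1×C(3,1)×2^11 = -6144
i=2: (-1)^2×C(3,2)×1^11 = 3
i=3: (-1)^3×C(3,3)×0^11 = 0
Total = 171006

Number of surjections = 171006


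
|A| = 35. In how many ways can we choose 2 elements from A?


C(n,k) = n! / (k!(n-k)!)
C(35,2) = 35! / (2!33!)
= 595

C(35,2) = 595


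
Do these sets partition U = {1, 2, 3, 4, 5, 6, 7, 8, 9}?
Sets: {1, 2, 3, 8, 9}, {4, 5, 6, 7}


A partition requires: (1) non-empty parts, (2) pairwise disjoint, (3) union = U
Parts: {1, 2, 3, 8, 9}, {4, 5, 6, 7}
Union of parts: {1, 2, 3, 4, 5, 6, 7, 8, 9}
U = {1, 2, 3, 4, 5, 6, 7, 8, 9}
All non-empty? True
Pairwise disjoint? True
Covers U? True

Yes, valid partition


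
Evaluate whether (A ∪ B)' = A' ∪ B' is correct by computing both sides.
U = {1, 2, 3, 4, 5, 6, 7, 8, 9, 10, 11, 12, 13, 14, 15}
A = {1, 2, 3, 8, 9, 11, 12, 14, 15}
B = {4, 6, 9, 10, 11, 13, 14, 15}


LHS: A ∪ B = {1, 2, 3, 4, 6, 8, 9, 10, 11, 12, 13, 14, 15}
(A ∪ B)' = U \ (A ∪ B) = {5, 7}
A' = {4, 5, 6, 7, 10, 13}, B' = {1, 2, 3, 5, 7, 8, 12}
Claimed RHS: A' ∪ B' = {1, 2, 3, 4, 5, 6, 7, 8, 10, 12, 13}
Identity is INVALID: LHS = {5, 7} but the RHS claimed here equals {1, 2, 3, 4, 5, 6, 7, 8, 10, 12, 13}. The correct form is (A ∪ B)' = A' ∩ B'.

Identity is invalid: (A ∪ B)' = {5, 7} but A' ∪ B' = {1, 2, 3, 4, 5, 6, 7, 8, 10, 12, 13}. The correct De Morgan law is (A ∪ B)' = A' ∩ B'.


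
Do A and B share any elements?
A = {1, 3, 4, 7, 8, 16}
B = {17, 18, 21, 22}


Disjoint means A ∩ B = ∅.
A ∩ B = ∅
A ∩ B = ∅, so A and B are disjoint.

No — A and B share no elements (A ∩ B = ∅), so they are disjoint


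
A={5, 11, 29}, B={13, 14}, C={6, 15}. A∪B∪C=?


A ∪ B = {5, 11, 13, 14, 29}
(A ∪ B) ∪ C = {5, 6, 11, 13, 14, 15, 29}

A ∪ B ∪ C = {5, 6, 11, 13, 14, 15, 29}


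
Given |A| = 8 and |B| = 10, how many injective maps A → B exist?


An injection sends each of |A| = 8 inputs to a distinct output in B.
# injections = |B|·(|B|-1)·…·(|B|-|A|+1) = 10! / (10 - 8)!
= 10 × 9 × 8 × 7 × 6 × 5 × 4 × 3
= 1814400

Number of injections = 1814400


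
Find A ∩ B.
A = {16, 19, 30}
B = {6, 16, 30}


A ∩ B = elements in both A and B
A = {16, 19, 30}
B = {6, 16, 30}
A ∩ B = {16, 30}

A ∩ B = {16, 30}


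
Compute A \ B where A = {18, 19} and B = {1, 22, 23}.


A \ B = elements in A but not in B
A = {18, 19}
B = {1, 22, 23}
Remove from A any elements in B
A \ B = {18, 19}

A \ B = {18, 19}


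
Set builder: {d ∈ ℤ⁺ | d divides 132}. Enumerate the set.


Checking each candidate:
Condition: positive divisors of 132
Result = {1, 2, 3, 4, 6, 11, 12, 22, 33, 44, 66, 132}

{1, 2, 3, 4, 6, 11, 12, 22, 33, 44, 66, 132}


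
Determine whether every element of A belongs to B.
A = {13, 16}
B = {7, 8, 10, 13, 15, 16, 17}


A ⊆ B means every element of A is in B.
All elements of A are in B.
So A ⊆ B.

Yes, A ⊆ B


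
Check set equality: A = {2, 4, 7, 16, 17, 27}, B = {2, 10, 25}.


Two sets are equal iff they have exactly the same elements.
A = {2, 4, 7, 16, 17, 27}
B = {2, 10, 25}
Differences: {4, 7, 10, 16, 17, 25, 27}
A ≠ B

No, A ≠ B


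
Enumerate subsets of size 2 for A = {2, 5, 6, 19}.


|A| = 4, so A has C(4,2) = 6 subsets of size 2.
Enumerate by choosing 2 elements from A at a time:
{2, 5}, {2, 6}, {2, 19}, {5, 6}, {5, 19}, {6, 19}

2-element subsets (6 total): {2, 5}, {2, 6}, {2, 19}, {5, 6}, {5, 19}, {6, 19}


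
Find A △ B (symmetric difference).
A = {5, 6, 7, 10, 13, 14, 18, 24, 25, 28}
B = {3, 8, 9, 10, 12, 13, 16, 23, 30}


A △ B = (A \ B) ∪ (B \ A) = elements in exactly one of A or B
A \ B = {5, 6, 7, 14, 18, 24, 25, 28}
B \ A = {3, 8, 9, 12, 16, 23, 30}
A △ B = {3, 5, 6, 7, 8, 9, 12, 14, 16, 18, 23, 24, 25, 28, 30}

A △ B = {3, 5, 6, 7, 8, 9, 12, 14, 16, 18, 23, 24, 25, 28, 30}


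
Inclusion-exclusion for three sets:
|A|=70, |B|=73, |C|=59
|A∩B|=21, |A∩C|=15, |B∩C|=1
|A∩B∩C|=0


|A∪B∪C| = |A|+|B|+|C| - |A∩B|-|A∩C|-|B∩C| + |A∩B∩C|
= 70+73+59 - 21-15-1 + 0
= 202 - 37 + 0
= 165

|A ∪ B ∪ C| = 165


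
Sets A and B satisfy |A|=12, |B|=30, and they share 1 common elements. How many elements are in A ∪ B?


|A ∪ B| = |A| + |B| - |A ∩ B|
= 12 + 30 - 1
= 41

|A ∪ B| = 41


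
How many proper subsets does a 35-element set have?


Total subsets = 2^n = 2^35 = 34359738368
Proper subsets exclude the set itself: 2^n - 1
= 34359738368 - 1
= 34359738367

Number of proper subsets = 34359738367


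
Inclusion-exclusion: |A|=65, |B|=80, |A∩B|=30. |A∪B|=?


|A ∪ B| = |A| + |B| - |A ∩ B|
= 65 + 80 - 30
= 115

|A ∪ B| = 115


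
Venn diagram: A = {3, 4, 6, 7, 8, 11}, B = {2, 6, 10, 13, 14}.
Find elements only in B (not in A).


A = {3, 4, 6, 7, 8, 11}
B = {2, 6, 10, 13, 14}
Region: only in B (not in A)
Elements: {2, 10, 13, 14}

Elements only in B (not in A): {2, 10, 13, 14}


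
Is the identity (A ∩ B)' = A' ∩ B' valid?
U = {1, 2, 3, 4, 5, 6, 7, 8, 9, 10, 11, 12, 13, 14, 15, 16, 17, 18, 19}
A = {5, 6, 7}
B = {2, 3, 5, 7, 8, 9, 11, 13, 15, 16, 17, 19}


LHS: A ∩ B = {5, 7}
(A ∩ B)' = U \ (A ∩ B) = {1, 2, 3, 4, 6, 8, 9, 10, 11, 12, 13, 14, 15, 16, 17, 18, 19}
A' = {1, 2, 3, 4, 8, 9, 10, 11, 12, 13, 14, 15, 16, 17, 18, 19}, B' = {1, 4, 6, 10, 12, 14, 18}
Claimed RHS: A' ∩ B' = {1, 4, 10, 12, 14, 18}
Identity is INVALID: LHS = {1, 2, 3, 4, 6, 8, 9, 10, 11, 12, 13, 14, 15, 16, 17, 18, 19} but the RHS claimed here equals {1, 4, 10, 12, 14, 18}. The correct form is (A ∩ B)' = A' ∪ B'.

Identity is invalid: (A ∩ B)' = {1, 2, 3, 4, 6, 8, 9, 10, 11, 12, 13, 14, 15, 16, 17, 18, 19} but A' ∩ B' = {1, 4, 10, 12, 14, 18}. The correct De Morgan law is (A ∩ B)' = A' ∪ B'.


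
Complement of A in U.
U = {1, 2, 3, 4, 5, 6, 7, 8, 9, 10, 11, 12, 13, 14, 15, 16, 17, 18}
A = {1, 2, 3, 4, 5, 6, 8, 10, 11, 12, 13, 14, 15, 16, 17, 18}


Aᶜ = U \ A = elements in U but not in A
U = {1, 2, 3, 4, 5, 6, 7, 8, 9, 10, 11, 12, 13, 14, 15, 16, 17, 18}
A = {1, 2, 3, 4, 5, 6, 8, 10, 11, 12, 13, 14, 15, 16, 17, 18}
Aᶜ = {7, 9}

Aᶜ = {7, 9}


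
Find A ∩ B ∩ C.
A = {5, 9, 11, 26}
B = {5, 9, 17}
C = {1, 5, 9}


A ∩ B = {5, 9}
(A ∩ B) ∩ C = {5, 9}

A ∩ B ∩ C = {5, 9}


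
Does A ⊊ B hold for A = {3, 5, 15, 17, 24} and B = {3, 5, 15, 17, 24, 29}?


A ⊂ B requires: A ⊆ B AND A ≠ B.
A ⊆ B? Yes
A = B? No
A ⊂ B: Yes (A is a proper subset of B)

Yes, A ⊂ B


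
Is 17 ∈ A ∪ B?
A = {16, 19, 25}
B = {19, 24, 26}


A = {16, 19, 25}, B = {19, 24, 26}
A ∪ B = all elements in A or B
A ∪ B = {16, 19, 24, 25, 26}
Checking if 17 ∈ A ∪ B
17 is not in A ∪ B → False

17 ∉ A ∪ B


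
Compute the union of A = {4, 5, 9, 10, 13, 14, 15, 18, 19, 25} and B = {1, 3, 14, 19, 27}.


A ∪ B = all elements in A or B (or both)
A = {4, 5, 9, 10, 13, 14, 15, 18, 19, 25}
B = {1, 3, 14, 19, 27}
A ∪ B = {1, 3, 4, 5, 9, 10, 13, 14, 15, 18, 19, 25, 27}

A ∪ B = {1, 3, 4, 5, 9, 10, 13, 14, 15, 18, 19, 25, 27}


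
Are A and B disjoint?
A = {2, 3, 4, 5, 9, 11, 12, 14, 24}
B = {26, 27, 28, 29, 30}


Disjoint means A ∩ B = ∅.
A ∩ B = ∅
A ∩ B = ∅, so A and B are disjoint.

Yes, A and B are disjoint


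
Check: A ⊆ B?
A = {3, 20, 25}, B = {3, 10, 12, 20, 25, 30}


A ⊆ B means every element of A is in B.
All elements of A are in B.
So A ⊆ B.

Yes, A ⊆ B


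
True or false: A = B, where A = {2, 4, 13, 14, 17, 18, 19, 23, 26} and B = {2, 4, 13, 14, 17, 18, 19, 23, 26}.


Two sets are equal iff they have exactly the same elements.
A = {2, 4, 13, 14, 17, 18, 19, 23, 26}
B = {2, 4, 13, 14, 17, 18, 19, 23, 26}
Same elements → A = B

Yes, A = B


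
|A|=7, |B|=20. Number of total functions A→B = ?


Each of |A| = 7 inputs maps to any of |B| = 20 outputs.
# functions = |B|^|A| = 20^7
= 1280000000

Number of functions = 1280000000


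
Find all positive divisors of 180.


Checking each candidate:
Condition: positive divisors of 180
Result = {1, 2, 3, 4, 5, 6, 9, 10, 12, 15, 18, 20, 30, 36, 45, 60, 90, 180}

{1, 2, 3, 4, 5, 6, 9, 10, 12, 15, 18, 20, 30, 36, 45, 60, 90, 180}


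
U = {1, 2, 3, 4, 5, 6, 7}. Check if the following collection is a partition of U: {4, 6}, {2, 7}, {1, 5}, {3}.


A partition requires: (1) non-empty parts, (2) pairwise disjoint, (3) union = U
Parts: {4, 6}, {2, 7}, {1, 5}, {3}
Union of parts: {1, 2, 3, 4, 5, 6, 7}
U = {1, 2, 3, 4, 5, 6, 7}
All non-empty? True
Pairwise disjoint? True
Covers U? True

Yes, valid partition


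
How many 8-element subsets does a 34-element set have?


C(n,k) = n! / (k!(n-k)!)
C(34,8) = 34! / (8!26!)
= 18156204

C(34,8) = 18156204


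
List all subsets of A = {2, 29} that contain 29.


A subset of A contains 29 iff the remaining 1 elements form any subset of A \ {29}.
Count: 2^(n-1) = 2^1 = 2
Subsets containing 29: {29}, {2, 29}

Subsets containing 29 (2 total): {29}, {2, 29}


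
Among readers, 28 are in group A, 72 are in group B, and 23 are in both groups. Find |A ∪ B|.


|A ∪ B| = |A| + |B| - |A ∩ B|
= 28 + 72 - 23
= 77

|A ∪ B| = 77


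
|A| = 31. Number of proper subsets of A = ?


Total subsets = 2^n = 2^31 = 2147483648
Proper subsets exclude the set itself: 2^n - 1
= 2147483648 - 1
= 2147483647

Number of proper subsets = 2147483647


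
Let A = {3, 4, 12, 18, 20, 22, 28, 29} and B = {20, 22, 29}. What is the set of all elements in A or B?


A ∪ B = all elements in A or B (or both)
A = {3, 4, 12, 18, 20, 22, 28, 29}
B = {20, 22, 29}
A ∪ B = {3, 4, 12, 18, 20, 22, 28, 29}

A ∪ B = {3, 4, 12, 18, 20, 22, 28, 29}


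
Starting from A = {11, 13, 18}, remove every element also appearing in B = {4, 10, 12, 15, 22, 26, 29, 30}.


A \ B = elements in A but not in B
A = {11, 13, 18}
B = {4, 10, 12, 15, 22, 26, 29, 30}
Remove from A any elements in B
A \ B = {11, 13, 18}

A \ B = {11, 13, 18}


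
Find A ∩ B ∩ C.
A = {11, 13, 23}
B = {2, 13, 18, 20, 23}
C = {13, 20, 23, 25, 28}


A ∩ B = {13, 23}
(A ∩ B) ∩ C = {13, 23}

A ∩ B ∩ C = {13, 23}


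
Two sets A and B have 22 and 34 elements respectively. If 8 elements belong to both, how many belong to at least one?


|A ∪ B| = |A| + |B| - |A ∩ B|
= 22 + 34 - 8
= 48

|A ∪ B| = 48


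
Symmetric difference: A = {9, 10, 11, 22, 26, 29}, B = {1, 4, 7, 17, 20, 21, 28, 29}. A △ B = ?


A △ B = (A \ B) ∪ (B \ A) = elements in exactly one of A or B
A \ B = {9, 10, 11, 22, 26}
B \ A = {1, 4, 7, 17, 20, 21, 28}
A △ B = {1, 4, 7, 9, 10, 11, 17, 20, 21, 22, 26, 28}

A △ B = {1, 4, 7, 9, 10, 11, 17, 20, 21, 22, 26, 28}


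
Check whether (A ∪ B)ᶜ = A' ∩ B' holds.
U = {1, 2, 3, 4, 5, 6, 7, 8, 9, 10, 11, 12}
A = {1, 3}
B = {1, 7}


LHS: A ∪ B = {1, 3, 7}
(A ∪ B)' = U \ (A ∪ B) = {2, 4, 5, 6, 8, 9, 10, 11, 12}
A' = {2, 4, 5, 6, 7, 8, 9, 10, 11, 12}, B' = {2, 3, 4, 5, 6, 8, 9, 10, 11, 12}
Claimed RHS: A' ∩ B' = {2, 4, 5, 6, 8, 9, 10, 11, 12}
Identity is VALID: LHS = RHS = {2, 4, 5, 6, 8, 9, 10, 11, 12} ✓

Identity is valid. (A ∪ B)' = A' ∩ B' = {2, 4, 5, 6, 8, 9, 10, 11, 12}


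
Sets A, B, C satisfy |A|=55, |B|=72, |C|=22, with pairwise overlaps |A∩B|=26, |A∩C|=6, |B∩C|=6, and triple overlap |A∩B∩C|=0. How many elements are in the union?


|A∪B∪C| = |A|+|B|+|C| - |A∩B|-|A∩C|-|B∩C| + |A∩B∩C|
= 55+72+22 - 26-6-6 + 0
= 149 - 38 + 0
= 111

|A ∪ B ∪ C| = 111


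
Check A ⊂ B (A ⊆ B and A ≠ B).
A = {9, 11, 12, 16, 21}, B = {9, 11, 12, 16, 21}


A ⊂ B requires: A ⊆ B AND A ≠ B.
A ⊆ B? Yes
A = B? Yes
A = B, so A is not a PROPER subset.

No, A is not a proper subset of B


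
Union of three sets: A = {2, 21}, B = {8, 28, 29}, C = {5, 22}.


A ∪ B = {2, 8, 21, 28, 29}
(A ∪ B) ∪ C = {2, 5, 8, 21, 22, 28, 29}

A ∪ B ∪ C = {2, 5, 8, 21, 22, 28, 29}


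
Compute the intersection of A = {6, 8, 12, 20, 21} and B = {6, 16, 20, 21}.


A ∩ B = elements in both A and B
A = {6, 8, 12, 20, 21}
B = {6, 16, 20, 21}
A ∩ B = {6, 20, 21}

A ∩ B = {6, 20, 21}


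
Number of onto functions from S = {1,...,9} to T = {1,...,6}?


n = |S| = 9, k = |T| = 6. Surjections via inclusion-exclusion:
S(n,k) = Σ(-1)^i × C(k,i) × (k-i)^n, i=0 to k
i=0: (-1)^0×C(6,0)×6^9 = 10077696
i=1: (-1)^1×C(6,1)×5^9 = -11718750
i=2: (-1)^2×C(6,2)×4^9 = 3932160
i=3: (-1)^3×C(6,3)×3^9 = -393660
i=4: (-1)^4×C(6,4)×2^9 = 7680
i=5: (-1)^5×C(6,5)×1^9 = -6
i=6: (-1)^6×C(6,6)×0^9 = 0
Total = 1905120

Number of surjections = 1905120


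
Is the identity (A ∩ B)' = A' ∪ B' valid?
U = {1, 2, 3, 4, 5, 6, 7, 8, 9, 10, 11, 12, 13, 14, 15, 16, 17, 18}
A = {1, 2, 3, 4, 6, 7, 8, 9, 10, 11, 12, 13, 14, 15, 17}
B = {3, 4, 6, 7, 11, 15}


LHS: A ∩ B = {3, 4, 6, 7, 11, 15}
(A ∩ B)' = U \ (A ∩ B) = {1, 2, 5, 8, 9, 10, 12, 13, 14, 16, 17, 18}
A' = {5, 16, 18}, B' = {1, 2, 5, 8, 9, 10, 12, 13, 14, 16, 17, 18}
Claimed RHS: A' ∪ B' = {1, 2, 5, 8, 9, 10, 12, 13, 14, 16, 17, 18}
Identity is VALID: LHS = RHS = {1, 2, 5, 8, 9, 10, 12, 13, 14, 16, 17, 18} ✓

Identity is valid. (A ∩ B)' = A' ∪ B' = {1, 2, 5, 8, 9, 10, 12, 13, 14, 16, 17, 18}


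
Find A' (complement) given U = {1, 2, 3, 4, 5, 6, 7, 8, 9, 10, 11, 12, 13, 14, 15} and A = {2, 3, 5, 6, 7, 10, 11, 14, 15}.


Aᶜ = U \ A = elements in U but not in A
U = {1, 2, 3, 4, 5, 6, 7, 8, 9, 10, 11, 12, 13, 14, 15}
A = {2, 3, 5, 6, 7, 10, 11, 14, 15}
Aᶜ = {1, 4, 8, 9, 12, 13}

Aᶜ = {1, 4, 8, 9, 12, 13}


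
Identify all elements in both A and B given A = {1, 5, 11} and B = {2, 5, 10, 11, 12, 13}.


A = {1, 5, 11}
B = {2, 5, 10, 11, 12, 13}
Region: in both A and B
Elements: {5, 11}

Elements in both A and B: {5, 11}


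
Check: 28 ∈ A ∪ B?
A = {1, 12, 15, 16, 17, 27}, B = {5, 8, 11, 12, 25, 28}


A = {1, 12, 15, 16, 17, 27}, B = {5, 8, 11, 12, 25, 28}
A ∪ B = all elements in A or B
A ∪ B = {1, 5, 8, 11, 12, 15, 16, 17, 25, 27, 28}
Checking if 28 ∈ A ∪ B
28 is in A ∪ B → True

28 ∈ A ∪ B


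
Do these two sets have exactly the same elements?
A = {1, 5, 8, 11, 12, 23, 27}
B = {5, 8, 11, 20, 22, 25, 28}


Two sets are equal iff they have exactly the same elements.
A = {1, 5, 8, 11, 12, 23, 27}
B = {5, 8, 11, 20, 22, 25, 28}
Differences: {1, 12, 20, 22, 23, 25, 27, 28}
A ≠ B

No, A ≠ B


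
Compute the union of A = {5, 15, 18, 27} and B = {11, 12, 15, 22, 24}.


A ∪ B = all elements in A or B (or both)
A = {5, 15, 18, 27}
B = {11, 12, 15, 22, 24}
A ∪ B = {5, 11, 12, 15, 18, 22, 24, 27}

A ∪ B = {5, 11, 12, 15, 18, 22, 24, 27}


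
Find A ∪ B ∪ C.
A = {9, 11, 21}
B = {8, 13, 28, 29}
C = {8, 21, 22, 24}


A ∪ B = {8, 9, 11, 13, 21, 28, 29}
(A ∪ B) ∪ C = {8, 9, 11, 13, 21, 22, 24, 28, 29}

A ∪ B ∪ C = {8, 9, 11, 13, 21, 22, 24, 28, 29}


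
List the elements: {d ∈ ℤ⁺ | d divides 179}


Checking each candidate:
Condition: positive divisors of 179
Result = {1, 179}

{1, 179}


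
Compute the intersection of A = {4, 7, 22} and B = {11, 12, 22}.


A ∩ B = elements in both A and B
A = {4, 7, 22}
B = {11, 12, 22}
A ∩ B = {22}

A ∩ B = {22}


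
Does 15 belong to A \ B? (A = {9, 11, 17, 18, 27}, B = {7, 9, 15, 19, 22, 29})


A = {9, 11, 17, 18, 27}, B = {7, 9, 15, 19, 22, 29}
A \ B = elements in A but not in B
A \ B = {11, 17, 18, 27}
Checking if 15 ∈ A \ B
15 is not in A \ B → False

15 ∉ A \ B


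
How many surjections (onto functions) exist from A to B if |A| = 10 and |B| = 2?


n = |A| = 10, k = |B| = 2. Surjections via inclusion-exclusion:
S(n,k) = Σ(-1)^i × C(k,i) × (k-i)^n, i=0 to k
i=0: (-1)^0×C(2,0)×2^10 = 1024
i=1: (-1)^1×C(2,1)×1^10 = -2
i=2: (-1)^2×C(2,2)×0^10 = 0
Total = 1022

Number of surjections = 1022


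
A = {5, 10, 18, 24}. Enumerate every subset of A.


|A| = 4, so |P(A)| = 2^4 = 16
Enumerate subsets by cardinality (0 to 4):
∅, {5}, {10}, {18}, {24}, {5, 10}, {5, 18}, {5, 24}, {10, 18}, {10, 24}, {18, 24}, {5, 10, 18}, {5, 10, 24}, {5, 18, 24}, {10, 18, 24}, {5, 10, 18, 24}

P(A) has 16 subsets: ∅, {5}, {10}, {18}, {24}, {5, 10}, {5, 18}, {5, 24}, {10, 18}, {10, 24}, {18, 24}, {5, 10, 18}, {5, 10, 24}, {5, 18, 24}, {10, 18, 24}, {5, 10, 18, 24}


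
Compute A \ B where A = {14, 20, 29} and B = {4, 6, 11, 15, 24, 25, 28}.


A \ B = elements in A but not in B
A = {14, 20, 29}
B = {4, 6, 11, 15, 24, 25, 28}
Remove from A any elements in B
A \ B = {14, 20, 29}

A \ B = {14, 20, 29}


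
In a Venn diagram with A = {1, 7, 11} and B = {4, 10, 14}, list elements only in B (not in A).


A = {1, 7, 11}
B = {4, 10, 14}
Region: only in B (not in A)
Elements: {4, 10, 14}

Elements only in B (not in A): {4, 10, 14}


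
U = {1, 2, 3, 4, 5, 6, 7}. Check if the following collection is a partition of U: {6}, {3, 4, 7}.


A partition requires: (1) non-empty parts, (2) pairwise disjoint, (3) union = U
Parts: {6}, {3, 4, 7}
Union of parts: {3, 4, 6, 7}
U = {1, 2, 3, 4, 5, 6, 7}
All non-empty? True
Pairwise disjoint? True
Covers U? False

No, not a valid partition


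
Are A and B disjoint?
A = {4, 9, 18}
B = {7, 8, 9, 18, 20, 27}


Disjoint means A ∩ B = ∅.
A ∩ B = {9, 18}
A ∩ B ≠ ∅, so A and B are NOT disjoint.

No, A and B are not disjoint (A ∩ B = {9, 18})


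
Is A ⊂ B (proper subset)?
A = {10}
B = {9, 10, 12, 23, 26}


A ⊂ B requires: A ⊆ B AND A ≠ B.
A ⊆ B? Yes
A = B? No
A ⊂ B: Yes (A is a proper subset of B)

Yes, A ⊂ B


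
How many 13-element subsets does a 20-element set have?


C(n,k) = n! / (k!(n-k)!)
C(20,13) = 20! / (13!7!)
= 77520

C(20,13) = 77520


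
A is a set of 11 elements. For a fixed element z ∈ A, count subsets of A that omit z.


Subsets of A avoiding z are subsets of A \ {z}, which has 10 elements.
Count = 2^(n-1) = 2^10
= 1024

Number of subsets avoiding z = 1024


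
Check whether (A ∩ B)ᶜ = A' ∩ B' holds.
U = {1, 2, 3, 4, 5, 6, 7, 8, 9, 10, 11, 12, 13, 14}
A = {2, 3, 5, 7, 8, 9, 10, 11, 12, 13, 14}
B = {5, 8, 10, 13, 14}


LHS: A ∩ B = {5, 8, 10, 13, 14}
(A ∩ B)' = U \ (A ∩ B) = {1, 2, 3, 4, 6, 7, 9, 11, 12}
A' = {1, 4, 6}, B' = {1, 2, 3, 4, 6, 7, 9, 11, 12}
Claimed RHS: A' ∩ B' = {1, 4, 6}
Identity is INVALID: LHS = {1, 2, 3, 4, 6, 7, 9, 11, 12} but the RHS claimed here equals {1, 4, 6}. The correct form is (A ∩ B)' = A' ∪ B'.

Identity is invalid: (A ∩ B)' = {1, 2, 3, 4, 6, 7, 9, 11, 12} but A' ∩ B' = {1, 4, 6}. The correct De Morgan law is (A ∩ B)' = A' ∪ B'.


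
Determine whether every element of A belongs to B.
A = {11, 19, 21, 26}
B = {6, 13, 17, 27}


A ⊆ B means every element of A is in B.
Elements in A not in B: {11, 19, 21, 26}
So A ⊄ B.

No, A ⊄ B


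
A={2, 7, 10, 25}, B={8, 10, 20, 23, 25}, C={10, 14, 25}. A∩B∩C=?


A ∩ B = {10, 25}
(A ∩ B) ∩ C = {10, 25}

A ∩ B ∩ C = {10, 25}


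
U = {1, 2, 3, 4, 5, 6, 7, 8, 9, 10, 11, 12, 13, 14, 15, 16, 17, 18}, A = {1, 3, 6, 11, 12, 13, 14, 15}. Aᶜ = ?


Aᶜ = U \ A = elements in U but not in A
U = {1, 2, 3, 4, 5, 6, 7, 8, 9, 10, 11, 12, 13, 14, 15, 16, 17, 18}
A = {1, 3, 6, 11, 12, 13, 14, 15}
Aᶜ = {2, 4, 5, 7, 8, 9, 10, 16, 17, 18}

Aᶜ = {2, 4, 5, 7, 8, 9, 10, 16, 17, 18}


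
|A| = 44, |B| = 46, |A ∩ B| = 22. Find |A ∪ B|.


|A ∪ B| = |A| + |B| - |A ∩ B|
= 44 + 46 - 22
= 68

|A ∪ B| = 68


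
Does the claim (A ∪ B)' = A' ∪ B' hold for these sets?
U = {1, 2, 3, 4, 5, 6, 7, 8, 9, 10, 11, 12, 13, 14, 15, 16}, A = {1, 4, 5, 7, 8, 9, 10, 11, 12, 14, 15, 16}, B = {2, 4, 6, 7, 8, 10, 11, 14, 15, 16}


LHS: A ∪ B = {1, 2, 4, 5, 6, 7, 8, 9, 10, 11, 12, 14, 15, 16}
(A ∪ B)' = U \ (A ∪ B) = {3, 13}
A' = {2, 3, 6, 13}, B' = {1, 3, 5, 9, 12, 13}
Claimed RHS: A' ∪ B' = {1, 2, 3, 5, 6, 9, 12, 13}
Identity is INVALID: LHS = {3, 13} but the RHS claimed here equals {1, 2, 3, 5, 6, 9, 12, 13}. The correct form is (A ∪ B)' = A' ∩ B'.

Identity is invalid: (A ∪ B)' = {3, 13} but A' ∪ B' = {1, 2, 3, 5, 6, 9, 12, 13}. The correct De Morgan law is (A ∪ B)' = A' ∩ B'.


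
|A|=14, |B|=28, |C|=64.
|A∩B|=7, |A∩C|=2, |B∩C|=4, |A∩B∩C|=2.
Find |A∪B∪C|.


|A∪B∪C| = |A|+|B|+|C| - |A∩B|-|A∩C|-|B∩C| + |A∩B∩C|
= 14+28+64 - 7-2-4 + 2
= 106 - 13 + 2
= 95

|A ∪ B ∪ C| = 95


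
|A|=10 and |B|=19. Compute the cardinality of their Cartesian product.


|A × B| = |A| × |B|
= 10 × 19
= 190

|A × B| = 190


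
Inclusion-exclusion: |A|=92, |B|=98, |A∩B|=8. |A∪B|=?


|A ∪ B| = |A| + |B| - |A ∩ B|
= 92 + 98 - 8
= 182

|A ∪ B| = 182


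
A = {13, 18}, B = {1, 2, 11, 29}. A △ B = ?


A △ B = (A \ B) ∪ (B \ A) = elements in exactly one of A or B
A \ B = {13, 18}
B \ A = {1, 2, 11, 29}
A △ B = {1, 2, 11, 13, 18, 29}

A △ B = {1, 2, 11, 13, 18, 29}


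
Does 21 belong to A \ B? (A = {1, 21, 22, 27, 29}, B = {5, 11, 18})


A = {1, 21, 22, 27, 29}, B = {5, 11, 18}
A \ B = elements in A but not in B
A \ B = {1, 21, 22, 27, 29}
Checking if 21 ∈ A \ B
21 is in A \ B → True

21 ∈ A \ B


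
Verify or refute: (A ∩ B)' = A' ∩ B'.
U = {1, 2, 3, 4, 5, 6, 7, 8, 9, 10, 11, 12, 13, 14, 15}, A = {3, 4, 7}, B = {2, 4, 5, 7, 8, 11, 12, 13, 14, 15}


LHS: A ∩ B = {4, 7}
(A ∩ B)' = U \ (A ∩ B) = {1, 2, 3, 5, 6, 8, 9, 10, 11, 12, 13, 14, 15}
A' = {1, 2, 5, 6, 8, 9, 10, 11, 12, 13, 14, 15}, B' = {1, 3, 6, 9, 10}
Claimed RHS: A' ∩ B' = {1, 6, 9, 10}
Identity is INVALID: LHS = {1, 2, 3, 5, 6, 8, 9, 10, 11, 12, 13, 14, 15} but the RHS claimed here equals {1, 6, 9, 10}. The correct form is (A ∩ B)' = A' ∪ B'.

Identity is invalid: (A ∩ B)' = {1, 2, 3, 5, 6, 8, 9, 10, 11, 12, 13, 14, 15} but A' ∩ B' = {1, 6, 9, 10}. The correct De Morgan law is (A ∩ B)' = A' ∪ B'.


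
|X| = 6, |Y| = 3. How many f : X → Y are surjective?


n = |X| = 6, k = |Y| = 3. Surjections via inclusion-exclusion:
S(n,k) = Σ(-1)^i × C(k,i) × (k-i)^n, i=0 to k
i=0: (-1)^0×C(3,0)×3^6 = 729
i=1: (-1)^1×C(3,1)×2^6 = -192
i=2: (-1)^2×C(3,2)×1^6 = 3
i=3: (-1)^3×C(3,3)×0^6 = 0
Total = 540

Number of surjections = 540


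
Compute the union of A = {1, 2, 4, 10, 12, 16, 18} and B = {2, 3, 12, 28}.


A ∪ B = all elements in A or B (or both)
A = {1, 2, 4, 10, 12, 16, 18}
B = {2, 3, 12, 28}
A ∪ B = {1, 2, 3, 4, 10, 12, 16, 18, 28}

A ∪ B = {1, 2, 3, 4, 10, 12, 16, 18, 28}


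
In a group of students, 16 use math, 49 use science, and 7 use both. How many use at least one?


|A ∪ B| = |A| + |B| - |A ∩ B|
= 16 + 49 - 7
= 58

|A ∪ B| = 58


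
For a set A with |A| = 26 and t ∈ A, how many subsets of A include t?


Subsets of A containing t correspond to subsets of A \ {t}, which has 25 elements.
Count = 2^(n-1) = 2^25
= 33554432

Number of subsets containing t = 33554432


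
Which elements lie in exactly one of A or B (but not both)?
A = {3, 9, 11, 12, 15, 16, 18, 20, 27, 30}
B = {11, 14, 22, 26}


A △ B = (A \ B) ∪ (B \ A) = elements in exactly one of A or B
A \ B = {3, 9, 12, 15, 16, 18, 20, 27, 30}
B \ A = {14, 22, 26}
A △ B = {3, 9, 12, 14, 15, 16, 18, 20, 22, 26, 27, 30}

A △ B = {3, 9, 12, 14, 15, 16, 18, 20, 22, 26, 27, 30}


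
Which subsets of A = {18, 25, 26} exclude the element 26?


A subset of A that omits 26 is a subset of A \ {26}, so there are 2^(n-1) = 2^2 = 4 of them.
Subsets excluding 26: ∅, {18}, {25}, {18, 25}

Subsets excluding 26 (4 total): ∅, {18}, {25}, {18, 25}


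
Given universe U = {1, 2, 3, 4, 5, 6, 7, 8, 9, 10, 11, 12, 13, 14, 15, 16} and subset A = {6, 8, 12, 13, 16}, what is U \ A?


Aᶜ = U \ A = elements in U but not in A
U = {1, 2, 3, 4, 5, 6, 7, 8, 9, 10, 11, 12, 13, 14, 15, 16}
A = {6, 8, 12, 13, 16}
Aᶜ = {1, 2, 3, 4, 5, 7, 9, 10, 11, 14, 15}

Aᶜ = {1, 2, 3, 4, 5, 7, 9, 10, 11, 14, 15}


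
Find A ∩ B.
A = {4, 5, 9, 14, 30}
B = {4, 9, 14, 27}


A ∩ B = elements in both A and B
A = {4, 5, 9, 14, 30}
B = {4, 9, 14, 27}
A ∩ B = {4, 9, 14}

A ∩ B = {4, 9, 14}


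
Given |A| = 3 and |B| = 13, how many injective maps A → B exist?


An injection sends each of |A| = 3 inputs to a distinct output in B.
# injections = |B|·(|B|-1)·…·(|B|-|A|+1) = 13! / (13 - 3)!
= 13 × 12 × 11
= 1716

Number of injections = 1716


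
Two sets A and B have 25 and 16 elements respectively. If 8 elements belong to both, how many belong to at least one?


|A ∪ B| = |A| + |B| - |A ∩ B|
= 25 + 16 - 8
= 33

|A ∪ B| = 33


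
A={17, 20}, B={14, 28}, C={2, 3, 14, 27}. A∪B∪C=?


A ∪ B = {14, 17, 20, 28}
(A ∪ B) ∪ C = {2, 3, 14, 17, 20, 27, 28}

A ∪ B ∪ C = {2, 3, 14, 17, 20, 27, 28}


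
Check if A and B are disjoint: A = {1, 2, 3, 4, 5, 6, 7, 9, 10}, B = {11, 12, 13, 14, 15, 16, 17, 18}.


Disjoint means A ∩ B = ∅.
A ∩ B = ∅
A ∩ B = ∅, so A and B are disjoint.

Yes, A and B are disjoint


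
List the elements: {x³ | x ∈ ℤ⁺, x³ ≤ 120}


Checking each candidate:
Condition: positive perfect cubes ≤ 120
Result = {1, 8, 27, 64}

{1, 8, 27, 64}


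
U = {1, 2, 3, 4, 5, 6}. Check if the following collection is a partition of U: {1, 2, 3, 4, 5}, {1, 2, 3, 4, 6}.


A partition requires: (1) non-empty parts, (2) pairwise disjoint, (3) union = U
Parts: {1, 2, 3, 4, 5}, {1, 2, 3, 4, 6}
Union of parts: {1, 2, 3, 4, 5, 6}
U = {1, 2, 3, 4, 5, 6}
All non-empty? True
Pairwise disjoint? False
Covers U? True

No, not a valid partition


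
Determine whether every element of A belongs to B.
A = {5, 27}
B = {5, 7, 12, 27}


A ⊆ B means every element of A is in B.
All elements of A are in B.
So A ⊆ B.

Yes, A ⊆ B


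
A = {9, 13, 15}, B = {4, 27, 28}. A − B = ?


A \ B = elements in A but not in B
A = {9, 13, 15}
B = {4, 27, 28}
Remove from A any elements in B
A \ B = {9, 13, 15}

A \ B = {9, 13, 15}


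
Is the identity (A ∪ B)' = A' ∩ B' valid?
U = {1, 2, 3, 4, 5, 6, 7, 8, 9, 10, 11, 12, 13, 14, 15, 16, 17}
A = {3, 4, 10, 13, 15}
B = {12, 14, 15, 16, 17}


LHS: A ∪ B = {3, 4, 10, 12, 13, 14, 15, 16, 17}
(A ∪ B)' = U \ (A ∪ B) = {1, 2, 5, 6, 7, 8, 9, 11}
A' = {1, 2, 5, 6, 7, 8, 9, 11, 12, 14, 16, 17}, B' = {1, 2, 3, 4, 5, 6, 7, 8, 9, 10, 11, 13}
Claimed RHS: A' ∩ B' = {1, 2, 5, 6, 7, 8, 9, 11}
Identity is VALID: LHS = RHS = {1, 2, 5, 6, 7, 8, 9, 11} ✓

Identity is valid. (A ∪ B)' = A' ∩ B' = {1, 2, 5, 6, 7, 8, 9, 11}


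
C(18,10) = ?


C(n,k) = n! / (k!(n-k)!)
C(18,10) = 18! / (10!8!)
= 43758

C(18,10) = 43758


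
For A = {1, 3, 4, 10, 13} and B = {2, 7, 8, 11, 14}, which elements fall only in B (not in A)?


A = {1, 3, 4, 10, 13}
B = {2, 7, 8, 11, 14}
Region: only in B (not in A)
Elements: {2, 7, 8, 11, 14}

Elements only in B (not in A): {2, 7, 8, 11, 14}


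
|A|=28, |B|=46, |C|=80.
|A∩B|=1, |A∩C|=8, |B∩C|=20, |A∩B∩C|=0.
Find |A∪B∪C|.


|A∪B∪C| = |A|+|B|+|C| - |A∩B|-|A∩C|-|B∩C| + |A∩B∩C|
= 28+46+80 - 1-8-20 + 0
= 154 - 29 + 0
= 125

|A ∪ B ∪ C| = 125


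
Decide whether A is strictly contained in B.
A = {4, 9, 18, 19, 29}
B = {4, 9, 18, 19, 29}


A ⊂ B requires: A ⊆ B AND A ≠ B.
A ⊆ B? Yes
A = B? Yes
A = B, so A is not a PROPER subset.

No, A is not a proper subset of B


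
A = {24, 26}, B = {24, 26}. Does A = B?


Two sets are equal iff they have exactly the same elements.
A = {24, 26}
B = {24, 26}
Same elements → A = B

Yes, A = B


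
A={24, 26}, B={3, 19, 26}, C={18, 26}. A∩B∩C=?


A ∩ B = {26}
(A ∩ B) ∩ C = {26}

A ∩ B ∩ C = {26}


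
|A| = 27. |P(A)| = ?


Number of subsets = 2^n
= 2^27
= 134217728

|P(A)| = 134217728


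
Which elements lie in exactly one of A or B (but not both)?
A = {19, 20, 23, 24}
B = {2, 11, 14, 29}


A △ B = (A \ B) ∪ (B \ A) = elements in exactly one of A or B
A \ B = {19, 20, 23, 24}
B \ A = {2, 11, 14, 29}
A △ B = {2, 11, 14, 19, 20, 23, 24, 29}

A △ B = {2, 11, 14, 19, 20, 23, 24, 29}


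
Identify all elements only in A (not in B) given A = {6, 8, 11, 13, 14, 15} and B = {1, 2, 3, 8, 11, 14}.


A = {6, 8, 11, 13, 14, 15}
B = {1, 2, 3, 8, 11, 14}
Region: only in A (not in B)
Elements: {6, 13, 15}

Elements only in A (not in B): {6, 13, 15}


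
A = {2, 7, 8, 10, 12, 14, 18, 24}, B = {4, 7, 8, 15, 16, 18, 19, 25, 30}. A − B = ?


A \ B = elements in A but not in B
A = {2, 7, 8, 10, 12, 14, 18, 24}
B = {4, 7, 8, 15, 16, 18, 19, 25, 30}
Remove from A any elements in B
A \ B = {2, 10, 12, 14, 24}

A \ B = {2, 10, 12, 14, 24}


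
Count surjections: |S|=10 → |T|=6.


n = |S| = 10, k = |T| = 6. Surjections via inclusion-exclusion:
S(n,k) = Σ(-1)^i × C(k,i) × (k-i)^n, i=0 to k
i=0: (-1)^0×C(6,0)×6^10 = 60466176
i=1: (-1)^1×C(6,1)×5^10 = -58593750
i=2: (-1)^2×C(6,2)×4^10 = 15728640
i=3: (-1)^3×C(6,3)×3^10 = -1180980
i=4: (-1)^4×C(6,4)×2^10 = 15360
i=5: (-1)^5×C(6,5)×1^10 = -6
i=6: (-1)^6×C(6,6)×0^10 = 0
Total = 16435440

Number of surjections = 16435440


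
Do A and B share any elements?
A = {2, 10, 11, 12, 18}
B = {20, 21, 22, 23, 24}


Disjoint means A ∩ B = ∅.
A ∩ B = ∅
A ∩ B = ∅, so A and B are disjoint.

No — A and B share no elements (A ∩ B = ∅), so they are disjoint


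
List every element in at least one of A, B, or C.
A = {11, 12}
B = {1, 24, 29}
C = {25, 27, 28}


A ∪ B = {1, 11, 12, 24, 29}
(A ∪ B) ∪ C = {1, 11, 12, 24, 25, 27, 28, 29}

A ∪ B ∪ C = {1, 11, 12, 24, 25, 27, 28, 29}


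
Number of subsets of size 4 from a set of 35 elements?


C(n,k) = n! / (k!(n-k)!)
C(35,4) = 35! / (4!31!)
= 52360

C(35,4) = 52360


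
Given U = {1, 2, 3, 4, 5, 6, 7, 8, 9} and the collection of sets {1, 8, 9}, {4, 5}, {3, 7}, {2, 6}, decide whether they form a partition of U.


A partition requires: (1) non-empty parts, (2) pairwise disjoint, (3) union = U
Parts: {1, 8, 9}, {4, 5}, {3, 7}, {2, 6}
Union of parts: {1, 2, 3, 4, 5, 6, 7, 8, 9}
U = {1, 2, 3, 4, 5, 6, 7, 8, 9}
All non-empty? True
Pairwise disjoint? True
Covers U? True

Yes, valid partition


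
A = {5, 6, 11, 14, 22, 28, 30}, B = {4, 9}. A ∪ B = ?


A ∪ B = all elements in A or B (or both)
A = {5, 6, 11, 14, 22, 28, 30}
B = {4, 9}
A ∪ B = {4, 5, 6, 9, 11, 14, 22, 28, 30}

A ∪ B = {4, 5, 6, 9, 11, 14, 22, 28, 30}


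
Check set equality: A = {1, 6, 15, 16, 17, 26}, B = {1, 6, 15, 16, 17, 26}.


Two sets are equal iff they have exactly the same elements.
A = {1, 6, 15, 16, 17, 26}
B = {1, 6, 15, 16, 17, 26}
Same elements → A = B

Yes, A = B


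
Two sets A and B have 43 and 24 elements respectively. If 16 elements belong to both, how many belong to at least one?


|A ∪ B| = |A| + |B| - |A ∩ B|
= 43 + 24 - 16
= 51

|A ∪ B| = 51


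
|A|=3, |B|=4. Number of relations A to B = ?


A relation from A to B is any subset of A × B.
|A × B| = 3 × 4 = 12
# relations = 2^|A × B| = 2^12 = 4096

Number of relations = 4096


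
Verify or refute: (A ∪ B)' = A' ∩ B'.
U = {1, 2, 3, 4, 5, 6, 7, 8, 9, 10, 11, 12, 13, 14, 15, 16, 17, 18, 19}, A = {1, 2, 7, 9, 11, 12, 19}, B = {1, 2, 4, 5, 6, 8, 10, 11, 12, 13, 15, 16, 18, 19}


LHS: A ∪ B = {1, 2, 4, 5, 6, 7, 8, 9, 10, 11, 12, 13, 15, 16, 18, 19}
(A ∪ B)' = U \ (A ∪ B) = {3, 14, 17}
A' = {3, 4, 5, 6, 8, 10, 13, 14, 15, 16, 17, 18}, B' = {3, 7, 9, 14, 17}
Claimed RHS: A' ∩ B' = {3, 14, 17}
Identity is VALID: LHS = RHS = {3, 14, 17} ✓

Identity is valid. (A ∪ B)' = A' ∩ B' = {3, 14, 17}


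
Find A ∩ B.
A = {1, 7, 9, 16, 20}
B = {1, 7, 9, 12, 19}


A ∩ B = elements in both A and B
A = {1, 7, 9, 16, 20}
B = {1, 7, 9, 12, 19}
A ∩ B = {1, 7, 9}

A ∩ B = {1, 7, 9}


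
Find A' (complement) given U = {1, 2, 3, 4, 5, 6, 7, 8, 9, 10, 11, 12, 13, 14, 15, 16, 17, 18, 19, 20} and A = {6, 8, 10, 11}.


Aᶜ = U \ A = elements in U but not in A
U = {1, 2, 3, 4, 5, 6, 7, 8, 9, 10, 11, 12, 13, 14, 15, 16, 17, 18, 19, 20}
A = {6, 8, 10, 11}
Aᶜ = {1, 2, 3, 4, 5, 7, 9, 12, 13, 14, 15, 16, 17, 18, 19, 20}

Aᶜ = {1, 2, 3, 4, 5, 7, 9, 12, 13, 14, 15, 16, 17, 18, 19, 20}


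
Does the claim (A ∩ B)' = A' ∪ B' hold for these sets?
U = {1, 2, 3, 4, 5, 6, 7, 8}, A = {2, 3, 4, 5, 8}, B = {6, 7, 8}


LHS: A ∩ B = {8}
(A ∩ B)' = U \ (A ∩ B) = {1, 2, 3, 4, 5, 6, 7}
A' = {1, 6, 7}, B' = {1, 2, 3, 4, 5}
Claimed RHS: A' ∪ B' = {1, 2, 3, 4, 5, 6, 7}
Identity is VALID: LHS = RHS = {1, 2, 3, 4, 5, 6, 7} ✓

Identity is valid. (A ∩ B)' = A' ∪ B' = {1, 2, 3, 4, 5, 6, 7}


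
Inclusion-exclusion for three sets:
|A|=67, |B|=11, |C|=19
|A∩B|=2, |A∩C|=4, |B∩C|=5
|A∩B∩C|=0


|A∪B∪C| = |A|+|B|+|C| - |A∩B|-|A∩C|-|B∩C| + |A∩B∩C|
= 67+11+19 - 2-4-5 + 0
= 97 - 11 + 0
= 86

|A ∪ B ∪ C| = 86
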